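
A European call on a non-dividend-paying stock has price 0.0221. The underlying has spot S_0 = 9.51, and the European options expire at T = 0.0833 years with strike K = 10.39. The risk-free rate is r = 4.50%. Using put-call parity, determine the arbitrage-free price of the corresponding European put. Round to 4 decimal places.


Put-call parity: C - P = S_0 * exp(-qT) - K * exp(-rT).
S_0 * exp(-qT) = 9.5100 * 1.00000000 = 9.51000000
K * exp(-rT) = 10.3900 * 0.99625852 = 10.35112599
P = C - S*exp(-qT) + K*exp(-rT)
P = 0.0221 - 9.51000000 + 10.35112599 = 0.8632

Answer: Put price = 0.8632


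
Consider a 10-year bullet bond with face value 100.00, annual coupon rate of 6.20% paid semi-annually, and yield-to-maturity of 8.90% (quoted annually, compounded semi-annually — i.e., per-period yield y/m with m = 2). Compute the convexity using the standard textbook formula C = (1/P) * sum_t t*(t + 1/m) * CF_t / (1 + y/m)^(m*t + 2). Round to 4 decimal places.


Coupon per period c = face * coupon_rate / m = 3.100000
Periods per year m = 2; per-period yield y/m = 0.044500
Number of cashflows N = 20
Cashflows (t years, CF_t, discount factor 1/(1+y/m)^(m*t), PV):
  t = 0.5000: CF_t = 3.100000, DF = 0.957396, PV = 2.967927
  t = 1.0000: CF_t = 3.100000, DF = 0.916607, PV = 2.841481
  t = 1.5000: CF_t = 3.100000, DF = 0.877556, PV = 2.720423
  t = 2.0000: CF_t = 3.100000, DF = 0.840168, PV = 2.604521
  t = 2.5000: CF_t = 3.100000, DF = 0.804374, PV = 2.493558
  t = 3.0000: CF_t = 3.100000, DF = 0.770104, PV = 2.387322
  t = 3.5000: CF_t = 3.100000, DF = 0.737294, PV = 2.285612
  t = 4.0000: CF_t = 3.100000, DF = 0.705883, PV = 2.188236
  t = 4.5000: CF_t = 3.100000, DF = 0.675809, PV = 2.095008
  t = 5.0000: CF_t = 3.100000, DF = 0.647017, PV = 2.005752
  t = 5.5000: CF_t = 3.100000, DF = 0.619451, PV = 1.920299
  t = 6.0000: CF_t = 3.100000, DF = 0.593060, PV = 1.838486
  t = 6.5000: CF_t = 3.100000, DF = 0.567793, PV = 1.760159
  t = 7.0000: CF_t = 3.100000, DF = 0.543603, PV = 1.685169
  t = 7.5000: CF_t = 3.100000, DF = 0.520443, PV = 1.613374
  t = 8.0000: CF_t = 3.100000, DF = 0.498270, PV = 1.544638
  t = 8.5000: CF_t = 3.100000, DF = 0.477042, PV = 1.478830
  t = 9.0000: CF_t = 3.100000, DF = 0.456718, PV = 1.415825
  t = 9.5000: CF_t = 3.100000, DF = 0.437260, PV = 1.355505
  t = 10.0000: CF_t = 103.100000, DF = 0.418631, PV = 43.160829
Price P = sum_t PV_t = 82.362955
Convexity numerator sum_t t*(t + 1/m) * CF_t / (1+y/m)^(m*t + 2):
  t = 0.5000: term = 1.360211
  t = 1.0000: term = 3.906782
  t = 1.5000: term = 7.480674
  t = 2.0000: term = 11.936611
  t = 2.5000: term = 17.142093
  t = 3.0000: term = 22.976477
  t = 3.5000: term = 29.330113
  t = 4.0000: term = 36.103537
  t = 4.5000: term = 43.206723
  t = 5.0000: term = 50.558369
  t = 5.5000: term = 58.085249
  t = 6.0000: term = 65.721593
  t = 6.5000: term = 73.408513
  t = 7.0000: term = 81.093471
  t = 7.5000: term = 88.729777
  t = 8.0000: term = 96.276126
  t = 8.5000: term = 103.696163
  t = 9.0000: term = 110.958077
  t = 9.5000: term = 118.034229
  t = 10.0000: term = 4153.958844
Convexity = (1/P) * sum = 5173.963633 / 82.362955 = 62.819063

Answer: Convexity = 62.8191


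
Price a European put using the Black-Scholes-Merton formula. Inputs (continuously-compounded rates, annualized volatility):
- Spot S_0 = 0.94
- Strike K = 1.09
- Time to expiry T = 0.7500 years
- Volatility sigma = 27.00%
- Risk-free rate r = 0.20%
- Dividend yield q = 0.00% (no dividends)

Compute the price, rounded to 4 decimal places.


d1 = (ln(S/K) + (r - q + 0.5*sigma^2) * T) / (sigma * sqrt(T)) = -0.50984562
d2 = d1 - sigma * sqrt(T) = -0.74367248
exp(-rT) = 0.99850112; exp(-qT) = 1.00000000
P = K * exp(-rT) * N(-d2) - S_0 * exp(-qT) * N(-d1)
N(-d1) = 0.69492019; N(-d2) = 0.77146268
P = 1.0900 * 0.99850112 * 0.77146268 - 0.9400 * 1.00000000 * 0.69492019 = 0.1864

Answer: Price = 0.1864


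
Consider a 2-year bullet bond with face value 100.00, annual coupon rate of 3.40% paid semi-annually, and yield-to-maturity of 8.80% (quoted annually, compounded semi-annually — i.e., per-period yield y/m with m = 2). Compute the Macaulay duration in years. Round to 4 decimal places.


Coupon per period c = face * coupon_rate / m = 1.700000
Periods per year m = 2; per-period yield y/m = 0.044000
Number of cashflows N = 4
Cashflows (t years, CF_t, discount factor 1/(1+y/m)^(m*t), PV):
  t = 0.5000: CF_t = 1.700000, DF = 0.957854, PV = 1.628352
  t = 1.0000: CF_t = 1.700000, DF = 0.917485, PV = 1.559725
  t = 1.5000: CF_t = 1.700000, DF = 0.878817, PV = 1.493989
  t = 2.0000: CF_t = 101.700000, DF = 0.841779, PV = 85.608908
Price P = sum_t PV_t = 90.290974
Macaulay numerator sum_t t * PV_t:
  t * PV_t at t = 0.5000: 0.814176
  t * PV_t at t = 1.0000: 1.559725
  t * PV_t at t = 1.5000: 2.240984
  t * PV_t at t = 2.0000: 171.217816
Macaulay duration D = (sum_t t * PV_t) / P = 175.832701 / 90.290974 = 1.947401

Answer: Macaulay duration = 1.9474 years


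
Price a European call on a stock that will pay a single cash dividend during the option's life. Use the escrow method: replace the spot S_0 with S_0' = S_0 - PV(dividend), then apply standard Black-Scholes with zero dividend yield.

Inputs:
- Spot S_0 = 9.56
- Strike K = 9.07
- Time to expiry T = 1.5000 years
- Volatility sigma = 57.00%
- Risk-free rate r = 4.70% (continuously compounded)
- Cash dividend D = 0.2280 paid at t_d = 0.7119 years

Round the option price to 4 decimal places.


Answer: Price = 2.8954

Derivation:
PV(D) = D * exp(-r * t_d) = 0.2280 * 0.96709427 = 0.22049749
S_0' = S_0 - PV(D) = 9.5600 - 0.22049749 = 9.33950251
d1 = (ln(S_0'/K) + (r + sigma^2/2)*T) / (sigma*sqrt(T)) = 0.49198320
d2 = d1 - sigma*sqrt(T) = -0.20612138
exp(-rT) = 0.93192774
N(d1) = 0.68863439; N(d2) = 0.41834805
C = S_0' * N(d1) - K * exp(-rT) * N(d2) = 9.33950251 * 0.68863439 - 9.0700 * 0.93192774 * 0.41834805 = 2.8954


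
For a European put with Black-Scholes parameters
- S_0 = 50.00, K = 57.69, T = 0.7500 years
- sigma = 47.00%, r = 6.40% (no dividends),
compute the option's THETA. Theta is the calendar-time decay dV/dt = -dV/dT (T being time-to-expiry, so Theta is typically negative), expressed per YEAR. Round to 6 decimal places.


d1 = -0.0300304267; d2 = -0.4370623665
phi(d1) = 0.3987624326; exp(-qT) = 1.0000000000; exp(-rT) = 0.9531337871
Theta = -S*exp(-qT)*phi(d1)*sigma/(2*sqrt(T)) + r*K*exp(-rT)*N(-d2) - q*S*exp(-qT)*N(-d1)
N(-d1) = 0.5119786065; N(-d2) = 0.6689669405; sqrt(T) = 0.8660254038
Term 1 = -50.0000 * 1.0000000000 * 0.3987624326 * 0.4700 / (2 * 0.8660254038) = -5.4103015483
Term 2 = 0.0640 * 57.6900 * 0.9531337871 * 0.6689669405 = 2.3541765742
Term 3 = 0 (no dividend yield, q = 0)
Theta = -5.4103015483 + (2.3541765742) + (0.0000000000) = -3.056125

Answer: Theta = -3.056125


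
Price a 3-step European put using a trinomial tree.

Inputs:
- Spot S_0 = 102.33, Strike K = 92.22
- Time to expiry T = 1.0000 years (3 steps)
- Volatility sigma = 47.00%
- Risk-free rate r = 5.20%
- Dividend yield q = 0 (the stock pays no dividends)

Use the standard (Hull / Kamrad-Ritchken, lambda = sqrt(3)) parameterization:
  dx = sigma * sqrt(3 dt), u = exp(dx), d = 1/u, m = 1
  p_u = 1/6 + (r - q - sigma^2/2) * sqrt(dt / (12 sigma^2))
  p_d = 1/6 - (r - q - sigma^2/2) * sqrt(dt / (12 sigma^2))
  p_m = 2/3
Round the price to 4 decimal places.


dt = T/N = 0.333333; dx = sigma*sqrt(3*dt) = 0.470000
u = exp(dx) = 1.599994; d = 1/u = 0.625002
p_u = 0.145940, p_m = 0.666667, p_d = 0.187394
Discount per step: exp(-r*dt) = 0.982816
Stock lattice S(k, j) with j the centered position index:
  k=0: S(0,+0) = 102.3300
  k=1: S(1,-1) = 63.9565; S(1,+0) = 102.3300; S(1,+1) = 163.7274
  k=2: S(2,-2) = 39.9729; S(2,-1) = 63.9565; S(2,+0) = 102.3300; S(2,+1) = 163.7274; S(2,+2) = 261.9629
  k=3: S(3,-3) = 24.9832; S(3,-2) = 39.9729; S(3,-1) = 63.9565; S(3,+0) = 102.3300; S(3,+1) = 163.7274; S(3,+2) = 261.9629; S(3,+3) = 419.1391
Terminal payoffs V(N, j) = max(K - S_T, 0):
  V(3,-3) = 67.236818; V(3,-2) = 52.247054; V(3,-1) = 28.263518; V(3,+0) = 0.000000; V(3,+1) = 0.000000; V(3,+2) = 0.000000; V(3,+3) = 0.000000
Backward induction: V(k, j) = exp(-r*dt) * [p_u * V(k+1, j+1) + p_m * V(k+1, j) + p_d * V(k+1, j-1)]
  V(2,-2) = exp(-r*dt) * [p_u*28.263518 + p_m*52.247054 + p_d*67.236818] = 50.669954
  V(2,-1) = exp(-r*dt) * [p_u*0.000000 + p_m*28.263518 + p_d*52.247054] = 28.141079
  V(2,+0) = exp(-r*dt) * [p_u*0.000000 + p_m*0.000000 + p_d*28.263518] = 5.205390
  V(2,+1) = exp(-r*dt) * [p_u*0.000000 + p_m*0.000000 + p_d*0.000000] = 0.000000
  V(2,+2) = exp(-r*dt) * [p_u*0.000000 + p_m*0.000000 + p_d*0.000000] = 0.000000
  V(1,-1) = exp(-r*dt) * [p_u*5.205390 + p_m*28.141079 + p_d*50.669954] = 28.517015
  V(1,+0) = exp(-r*dt) * [p_u*0.000000 + p_m*5.205390 + p_d*28.141079] = 8.593466
  V(1,+1) = exp(-r*dt) * [p_u*0.000000 + p_m*0.000000 + p_d*5.205390] = 0.958695
  V(0,+0) = exp(-r*dt) * [p_u*0.958695 + p_m*8.593466 + p_d*28.517015] = 11.020115

Answer: Price = V(0,0) = 11.0201


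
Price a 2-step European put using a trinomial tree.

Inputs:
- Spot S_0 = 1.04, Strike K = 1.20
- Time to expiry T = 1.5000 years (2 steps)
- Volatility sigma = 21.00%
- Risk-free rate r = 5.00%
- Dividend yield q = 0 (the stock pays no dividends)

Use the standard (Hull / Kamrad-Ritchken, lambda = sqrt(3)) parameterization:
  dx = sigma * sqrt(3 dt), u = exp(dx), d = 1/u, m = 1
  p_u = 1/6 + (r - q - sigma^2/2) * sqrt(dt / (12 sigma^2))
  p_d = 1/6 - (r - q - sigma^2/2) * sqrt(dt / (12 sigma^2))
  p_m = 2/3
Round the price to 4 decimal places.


dt = T/N = 0.750000; dx = sigma*sqrt(3*dt) = 0.315000
u = exp(dx) = 1.370259; d = 1/u = 0.729789
p_u = 0.199940, p_m = 0.666667, p_d = 0.133393
Discount per step: exp(-r*dt) = 0.963194
Stock lattice S(k, j) with j the centered position index:
  k=0: S(0,+0) = 1.0400
  k=1: S(1,-1) = 0.7590; S(1,+0) = 1.0400; S(1,+1) = 1.4251
  k=2: S(2,-2) = 0.5539; S(2,-1) = 0.7590; S(2,+0) = 1.0400; S(2,+1) = 1.4251; S(2,+2) = 1.9527
Terminal payoffs V(N, j) = max(K - S_T, 0):
  V(2,-2) = 0.646105; V(2,-1) = 0.441020; V(2,+0) = 0.160000; V(2,+1) = 0.000000; V(2,+2) = 0.000000
Backward induction: V(k, j) = exp(-r*dt) * [p_u * V(k+1, j+1) + p_m * V(k+1, j) + p_d * V(k+1, j-1)]
  V(1,-1) = exp(-r*dt) * [p_u*0.160000 + p_m*0.441020 + p_d*0.646105] = 0.397018
  V(1,+0) = exp(-r*dt) * [p_u*0.000000 + p_m*0.160000 + p_d*0.441020] = 0.159404
  V(1,+1) = exp(-r*dt) * [p_u*0.000000 + p_m*0.000000 + p_d*0.160000] = 0.020557
  V(0,+0) = exp(-r*dt) * [p_u*0.020557 + p_m*0.159404 + p_d*0.397018] = 0.157327

Answer: Price = V(0,0) = 0.1573


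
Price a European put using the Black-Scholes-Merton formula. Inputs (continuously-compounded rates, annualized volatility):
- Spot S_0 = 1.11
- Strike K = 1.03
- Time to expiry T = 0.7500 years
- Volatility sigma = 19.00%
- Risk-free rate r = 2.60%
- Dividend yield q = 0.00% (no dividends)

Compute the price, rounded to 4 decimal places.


d1 = (ln(S/K) + (r - q + 0.5*sigma^2) * T) / (sigma * sqrt(T)) = 0.65537590
d2 = d1 - sigma * sqrt(T) = 0.49083107
exp(-rT) = 0.98068890; exp(-qT) = 1.00000000
P = K * exp(-rT) * N(-d2) - S_0 * exp(-qT) * N(-d1)
N(-d1) = 0.25611288; N(-d2) = 0.31177297
P = 1.0300 * 0.98068890 * 0.31177297 - 1.1100 * 1.00000000 * 0.25611288 = 0.0306

Answer: Price = 0.0306


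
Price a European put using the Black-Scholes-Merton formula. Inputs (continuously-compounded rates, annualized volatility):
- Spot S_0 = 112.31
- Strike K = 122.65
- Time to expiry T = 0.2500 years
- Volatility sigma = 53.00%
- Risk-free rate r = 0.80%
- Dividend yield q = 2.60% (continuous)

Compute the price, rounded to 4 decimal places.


Answer: Price = 18.4836

Derivation:
d1 = (ln(S/K) + (r - q + 0.5*sigma^2) * T) / (sigma * sqrt(T)) = -0.21682780
d2 = d1 - sigma * sqrt(T) = -0.48182780
exp(-rT) = 0.99800200; exp(-qT) = 0.99352108
P = K * exp(-rT) * N(-d2) - S_0 * exp(-qT) * N(-d1)
N(-d1) = 0.58582873; N(-d2) = 0.68503586
P = 122.6500 * 0.99800200 * 0.68503586 - 112.3100 * 0.99352108 * 0.58582873 = 18.4836


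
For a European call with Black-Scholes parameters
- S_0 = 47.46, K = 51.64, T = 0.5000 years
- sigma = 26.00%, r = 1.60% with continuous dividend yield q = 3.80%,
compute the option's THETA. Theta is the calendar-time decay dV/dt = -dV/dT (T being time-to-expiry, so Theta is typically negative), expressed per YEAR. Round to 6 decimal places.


Answer: Theta = -2.747391

Derivation:
d1 = -0.4270343769; d2 = -0.6108821400
phi(d1) = 0.3641761089; exp(-qT) = 0.9811793622; exp(-rT) = 0.9920319148
Theta = -S*exp(-qT)*phi(d1)*sigma/(2*sqrt(T)) - r*K*exp(-rT)*N(d2) + q*S*exp(-qT)*N(d1)
N(d1) = 0.3346771445; N(d2) = 0.2706388047; sqrt(T) = 0.7071067812
Term 1 = -47.4600 * 0.9811793622 * 0.3641761089 * 0.2600 / (2 * 0.7071067812) = -3.1177833981
Term 2 = -0.0160 * 51.6400 * 0.9920319148 * 0.2706388047 = -0.2218308417
Term 3 = 0.0380 * 47.4600 * 0.9811793622 * 0.3346771445 = 0.5922237094
Theta = -3.1177833981 + (-0.2218308417) + (0.5922237094) = -2.747391


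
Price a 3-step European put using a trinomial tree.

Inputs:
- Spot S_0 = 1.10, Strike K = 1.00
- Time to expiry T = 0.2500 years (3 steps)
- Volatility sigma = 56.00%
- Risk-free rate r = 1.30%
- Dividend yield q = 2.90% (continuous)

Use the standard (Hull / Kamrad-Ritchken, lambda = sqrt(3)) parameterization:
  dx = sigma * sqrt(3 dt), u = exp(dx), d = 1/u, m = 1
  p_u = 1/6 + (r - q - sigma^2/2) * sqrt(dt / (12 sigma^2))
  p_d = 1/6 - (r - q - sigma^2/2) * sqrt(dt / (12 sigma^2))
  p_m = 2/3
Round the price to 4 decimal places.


dt = T/N = 0.083333; dx = sigma*sqrt(3*dt) = 0.280000
u = exp(dx) = 1.323130; d = 1/u = 0.755784
p_u = 0.140952, p_m = 0.666667, p_d = 0.192381
Discount per step: exp(-r*dt) = 0.998917
Stock lattice S(k, j) with j the centered position index:
  k=0: S(0,+0) = 1.1000
  k=1: S(1,-1) = 0.8314; S(1,+0) = 1.1000; S(1,+1) = 1.4554
  k=2: S(2,-2) = 0.6283; S(2,-1) = 0.8314; S(2,+0) = 1.1000; S(2,+1) = 1.4554; S(2,+2) = 1.9257
  k=3: S(3,-3) = 0.4749; S(3,-2) = 0.6283; S(3,-1) = 0.8314; S(3,+0) = 1.1000; S(3,+1) = 1.4554; S(3,+2) = 1.9257; S(3,+3) = 2.5480
Terminal payoffs V(N, j) = max(K - S_T, 0):
  V(3,-3) = 0.525118; V(3,-2) = 0.371670; V(3,-1) = 0.168638; V(3,+0) = 0.000000; V(3,+1) = 0.000000; V(3,+2) = 0.000000; V(3,+3) = 0.000000
Backward induction: V(k, j) = exp(-r*dt) * [p_u * V(k+1, j+1) + p_m * V(k+1, j) + p_d * V(k+1, j-1)]
  V(2,-2) = exp(-r*dt) * [p_u*0.168638 + p_m*0.371670 + p_d*0.525118] = 0.372169
  V(2,-1) = exp(-r*dt) * [p_u*0.000000 + p_m*0.168638 + p_d*0.371670] = 0.183728
  V(2,+0) = exp(-r*dt) * [p_u*0.000000 + p_m*0.000000 + p_d*0.168638] = 0.032408
  V(2,+1) = exp(-r*dt) * [p_u*0.000000 + p_m*0.000000 + p_d*0.000000] = 0.000000
  V(2,+2) = exp(-r*dt) * [p_u*0.000000 + p_m*0.000000 + p_d*0.000000] = 0.000000
  V(1,-1) = exp(-r*dt) * [p_u*0.032408 + p_m*0.183728 + p_d*0.372169] = 0.198437
  V(1,+0) = exp(-r*dt) * [p_u*0.000000 + p_m*0.032408 + p_d*0.183728] = 0.056889
  V(1,+1) = exp(-r*dt) * [p_u*0.000000 + p_m*0.000000 + p_d*0.032408] = 0.006228
  V(0,+0) = exp(-r*dt) * [p_u*0.006228 + p_m*0.056889 + p_d*0.198437] = 0.076896

Answer: Price = V(0,0) = 0.0769


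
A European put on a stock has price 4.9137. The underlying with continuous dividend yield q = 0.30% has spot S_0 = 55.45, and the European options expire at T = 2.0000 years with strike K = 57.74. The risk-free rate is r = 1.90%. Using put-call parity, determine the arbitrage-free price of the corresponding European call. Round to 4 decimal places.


Put-call parity: C - P = S_0 * exp(-qT) - K * exp(-rT).
S_0 * exp(-qT) = 55.4500 * 0.99401796 = 55.11829611
K * exp(-rT) = 57.7400 * 0.96271294 = 55.58704521
C = P + S*exp(-qT) - K*exp(-rT)
C = 4.9137 + 55.11829611 - 55.58704521 = 4.4450

Answer: Call price = 4.4450


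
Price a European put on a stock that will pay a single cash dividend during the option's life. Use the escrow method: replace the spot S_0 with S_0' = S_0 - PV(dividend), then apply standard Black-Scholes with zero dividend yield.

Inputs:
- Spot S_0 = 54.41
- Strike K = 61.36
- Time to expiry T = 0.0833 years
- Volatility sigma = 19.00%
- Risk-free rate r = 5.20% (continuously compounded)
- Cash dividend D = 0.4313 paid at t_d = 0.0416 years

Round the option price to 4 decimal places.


Answer: Price = 7.1282

Derivation:
PV(D) = D * exp(-r * t_d) = 0.4313 * 0.99783914 = 0.43036802
S_0' = S_0 - PV(D) = 54.4100 - 0.43036802 = 53.97963198
d1 = (ln(S_0'/K) + (r + sigma^2/2)*T) / (sigma*sqrt(T)) = -2.23052906
d2 = d1 - sigma*sqrt(T) = -2.28536637
exp(-rT) = 0.99567777
N(-d1) = 0.98714383; N(-d2) = 0.98885432
P = K * exp(-rT) * N(-d2) - S_0' * N(-d1) = 61.3600 * 0.99567777 * 0.98885432 - 53.97963198 * 0.98714383 = 7.1282


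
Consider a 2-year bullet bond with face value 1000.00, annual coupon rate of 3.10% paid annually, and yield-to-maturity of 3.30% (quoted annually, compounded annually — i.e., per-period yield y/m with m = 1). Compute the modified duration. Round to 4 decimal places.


Coupon per period c = face * coupon_rate / m = 31.000000
Periods per year m = 1; per-period yield y/m = 0.033000
Number of cashflows N = 2
Cashflows (t years, CF_t, discount factor 1/(1+y/m)^(m*t), PV):
  t = 1.0000: CF_t = 31.000000, DF = 0.968054, PV = 30.009681
  t = 2.0000: CF_t = 1031.000000, DF = 0.937129, PV = 966.179953
Price P = sum_t PV_t = 996.189634
First compute Macaulay numerator sum_t t * PV_t:
  t * PV_t at t = 1.0000: 30.009681
  t * PV_t at t = 2.0000: 1932.359906
Macaulay duration D = 1962.369587 / 996.189634 = 1.969876
Modified duration = D / (1 + y/m) = 1.969876 / (1 + 0.033000) = 1.906946

Answer: Modified duration = 1.9069


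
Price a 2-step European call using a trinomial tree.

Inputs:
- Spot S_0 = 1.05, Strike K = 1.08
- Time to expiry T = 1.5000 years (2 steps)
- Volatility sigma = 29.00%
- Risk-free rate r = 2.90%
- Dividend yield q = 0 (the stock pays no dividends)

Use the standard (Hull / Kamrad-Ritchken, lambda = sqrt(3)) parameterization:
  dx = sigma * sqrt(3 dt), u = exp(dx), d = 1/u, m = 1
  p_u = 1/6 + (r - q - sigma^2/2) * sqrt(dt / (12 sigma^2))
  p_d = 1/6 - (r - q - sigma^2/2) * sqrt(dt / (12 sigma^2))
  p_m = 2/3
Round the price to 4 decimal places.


dt = T/N = 0.750000; dx = sigma*sqrt(3*dt) = 0.435000
u = exp(dx) = 1.544963; d = 1/u = 0.647265
p_u = 0.155417, p_m = 0.666667, p_d = 0.177917
Discount per step: exp(-r*dt) = 0.978485
Stock lattice S(k, j) with j the centered position index:
  k=0: S(0,+0) = 1.0500
  k=1: S(1,-1) = 0.6796; S(1,+0) = 1.0500; S(1,+1) = 1.6222
  k=2: S(2,-2) = 0.4399; S(2,-1) = 0.6796; S(2,+0) = 1.0500; S(2,+1) = 1.6222; S(2,+2) = 2.5063
Terminal payoffs V(N, j) = max(S_T - K, 0):
  V(2,-2) = 0.000000; V(2,-1) = 0.000000; V(2,+0) = 0.000000; V(2,+1) = 0.542211; V(2,+2) = 1.426256
Backward induction: V(k, j) = exp(-r*dt) * [p_u * V(k+1, j+1) + p_m * V(k+1, j) + p_d * V(k+1, j-1)]
  V(1,-1) = exp(-r*dt) * [p_u*0.000000 + p_m*0.000000 + p_d*0.000000] = 0.000000
  V(1,+0) = exp(-r*dt) * [p_u*0.542211 + p_m*0.000000 + p_d*0.000000] = 0.082456
  V(1,+1) = exp(-r*dt) * [p_u*1.426256 + p_m*0.542211 + p_d*0.000000] = 0.570592
  V(0,+0) = exp(-r*dt) * [p_u*0.570592 + p_m*0.082456 + p_d*0.000000] = 0.140559

Answer: Price = V(0,0) = 0.1406


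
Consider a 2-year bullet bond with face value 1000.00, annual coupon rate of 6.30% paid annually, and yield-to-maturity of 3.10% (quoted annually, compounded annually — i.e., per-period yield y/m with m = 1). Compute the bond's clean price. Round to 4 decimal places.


Answer: Price = 1061.1424

Derivation:
Coupon per period c = face * coupon_rate / m = 63.000000
Periods per year m = 1; per-period yield y/m = 0.031000
Number of cashflows N = 2
Cashflows (t years, CF_t, discount factor 1/(1+y/m)^(m*t), PV):
  t = 1.0000: CF_t = 63.000000, DF = 0.969932, PV = 61.105723
  t = 2.0000: CF_t = 1063.000000, DF = 0.940768, PV = 1000.036690
Price P = sum_t PV_t = 1061.142413


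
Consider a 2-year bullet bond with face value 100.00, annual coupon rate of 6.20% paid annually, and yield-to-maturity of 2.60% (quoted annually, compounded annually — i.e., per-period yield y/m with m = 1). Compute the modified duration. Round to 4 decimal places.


Answer: Modified duration = 1.8942

Derivation:
Coupon per period c = face * coupon_rate / m = 6.200000
Periods per year m = 1; per-period yield y/m = 0.026000
Number of cashflows N = 2
Cashflows (t years, CF_t, discount factor 1/(1+y/m)^(m*t), PV):
  t = 1.0000: CF_t = 6.200000, DF = 0.974659, PV = 6.042885
  t = 2.0000: CF_t = 106.200000, DF = 0.949960, PV = 100.885743
Price P = sum_t PV_t = 106.928628
First compute Macaulay numerator sum_t t * PV_t:
  t * PV_t at t = 1.0000: 6.042885
  t * PV_t at t = 2.0000: 201.771485
Macaulay duration D = 207.814370 / 106.928628 = 1.943487
Modified duration = D / (1 + y/m) = 1.943487 / (1 + 0.026000) = 1.894237


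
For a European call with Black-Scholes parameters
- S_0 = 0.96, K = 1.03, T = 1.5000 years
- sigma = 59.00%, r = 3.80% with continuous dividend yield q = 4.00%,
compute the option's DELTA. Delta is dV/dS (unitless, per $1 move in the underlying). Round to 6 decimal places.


d1 = 0.2597486020; d2 = -0.4628508721
phi(d1) = 0.3857085674; exp(-qT) = 0.9417645336; exp(-rT) = 0.9445940694
N(d1) = 0.6024711500
Delta = exp(-qT) * N(d1) = 0.9417645336 * 0.6024711500 = 0.567386

Answer: Delta = 0.567386


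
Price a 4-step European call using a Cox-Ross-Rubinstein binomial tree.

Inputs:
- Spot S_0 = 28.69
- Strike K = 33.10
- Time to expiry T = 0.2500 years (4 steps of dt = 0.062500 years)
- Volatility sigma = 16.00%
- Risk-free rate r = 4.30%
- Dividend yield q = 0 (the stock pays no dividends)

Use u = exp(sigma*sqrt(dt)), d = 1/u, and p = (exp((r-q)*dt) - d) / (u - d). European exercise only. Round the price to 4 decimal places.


Answer: Price = V(0,0) = 0.0422

Derivation:
dt = T/N = 0.062500
u = exp(sigma*sqrt(dt)) = 1.040811; d = 1/u = 0.960789
p = (exp((r-q)*dt) - d) / (u - d) = 0.523631
Discount per step: exp(-r*dt) = 0.997316
Stock lattice S(k, i) with i counting down-moves:
  k=0: S(0,0) = 28.6900
  k=1: S(1,0) = 29.8609; S(1,1) = 27.5650
  k=2: S(2,0) = 31.0795; S(2,1) = 28.6900; S(2,2) = 26.4842
  k=3: S(3,0) = 32.3479; S(3,1) = 29.8609; S(3,2) = 27.5650; S(3,3) = 25.4457
  k=4: S(4,0) = 33.6680; S(4,1) = 31.0795; S(4,2) = 28.6900; S(4,3) = 26.4842; S(4,4) = 24.4480
Terminal payoffs V(N, i) = max(S_T - K, 0):
  V(4,0) = 0.568027; V(4,1) = 0.000000; V(4,2) = 0.000000; V(4,3) = 0.000000; V(4,4) = 0.000000
Backward induction: V(k, i) = exp(-r*dt) * [p * V(k+1, i) + (1-p) * V(k+1, i+1)].
  V(3,0) = exp(-r*dt) * [p*0.568027 + (1-p)*0.000000] = 0.296638
  V(3,1) = exp(-r*dt) * [p*0.000000 + (1-p)*0.000000] = 0.000000
  V(3,2) = exp(-r*dt) * [p*0.000000 + (1-p)*0.000000] = 0.000000
  V(3,3) = exp(-r*dt) * [p*0.000000 + (1-p)*0.000000] = 0.000000
  V(2,0) = exp(-r*dt) * [p*0.296638 + (1-p)*0.000000] = 0.154912
  V(2,1) = exp(-r*dt) * [p*0.000000 + (1-p)*0.000000] = 0.000000
  V(2,2) = exp(-r*dt) * [p*0.000000 + (1-p)*0.000000] = 0.000000
  V(1,0) = exp(-r*dt) * [p*0.154912 + (1-p)*0.000000] = 0.080899
  V(1,1) = exp(-r*dt) * [p*0.000000 + (1-p)*0.000000] = 0.000000
  V(0,0) = exp(-r*dt) * [p*0.080899 + (1-p)*0.000000] = 0.042248


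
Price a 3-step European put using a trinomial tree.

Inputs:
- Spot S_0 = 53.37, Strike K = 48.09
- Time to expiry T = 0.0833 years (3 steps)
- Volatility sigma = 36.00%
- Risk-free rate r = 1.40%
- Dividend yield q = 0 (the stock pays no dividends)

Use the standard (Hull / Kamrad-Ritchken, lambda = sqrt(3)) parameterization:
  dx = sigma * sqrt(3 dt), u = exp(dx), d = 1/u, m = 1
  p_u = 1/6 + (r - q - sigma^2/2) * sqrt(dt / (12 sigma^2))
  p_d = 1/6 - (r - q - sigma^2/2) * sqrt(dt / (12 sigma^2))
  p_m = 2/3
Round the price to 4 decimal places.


Answer: Price = V(0,0) = 0.3315

Derivation:
dt = T/N = 0.027767; dx = sigma*sqrt(3*dt) = 0.103902
u = exp(dx) = 1.109492; d = 1/u = 0.901313
p_u = 0.159879, p_m = 0.666667, p_d = 0.173455
Discount per step: exp(-r*dt) = 0.999611
Stock lattice S(k, j) with j the centered position index:
  k=0: S(0,+0) = 53.3700
  k=1: S(1,-1) = 48.1031; S(1,+0) = 53.3700; S(1,+1) = 59.2136
  k=2: S(2,-2) = 43.3560; S(2,-1) = 48.1031; S(2,+0) = 53.3700; S(2,+1) = 59.2136; S(2,+2) = 65.6970
  k=3: S(3,-3) = 39.0773; S(3,-2) = 43.3560; S(3,-1) = 48.1031; S(3,+0) = 53.3700; S(3,+1) = 59.2136; S(3,+2) = 65.6970; S(3,+3) = 72.8903
Terminal payoffs V(N, j) = max(K - S_T, 0):
  V(3,-3) = 9.012689; V(3,-2) = 4.734036; V(3,-1) = 0.000000; V(3,+0) = 0.000000; V(3,+1) = 0.000000; V(3,+2) = 0.000000; V(3,+3) = 0.000000
Backward induction: V(k, j) = exp(-r*dt) * [p_u * V(k+1, j+1) + p_m * V(k+1, j) + p_d * V(k+1, j-1)]
  V(2,-2) = exp(-r*dt) * [p_u*0.000000 + p_m*4.734036 + p_d*9.012689] = 4.717482
  V(2,-1) = exp(-r*dt) * [p_u*0.000000 + p_m*0.000000 + p_d*4.734036] = 0.820821
  V(2,+0) = exp(-r*dt) * [p_u*0.000000 + p_m*0.000000 + p_d*0.000000] = 0.000000
  V(2,+1) = exp(-r*dt) * [p_u*0.000000 + p_m*0.000000 + p_d*0.000000] = 0.000000
  V(2,+2) = exp(-r*dt) * [p_u*0.000000 + p_m*0.000000 + p_d*0.000000] = 0.000000
  V(1,-1) = exp(-r*dt) * [p_u*0.000000 + p_m*0.820821 + p_d*4.717482] = 1.364952
  V(1,+0) = exp(-r*dt) * [p_u*0.000000 + p_m*0.000000 + p_d*0.820821] = 0.142320
  V(1,+1) = exp(-r*dt) * [p_u*0.000000 + p_m*0.000000 + p_d*0.000000] = 0.000000
  V(0,+0) = exp(-r*dt) * [p_u*0.000000 + p_m*0.142320 + p_d*1.364952] = 0.331508


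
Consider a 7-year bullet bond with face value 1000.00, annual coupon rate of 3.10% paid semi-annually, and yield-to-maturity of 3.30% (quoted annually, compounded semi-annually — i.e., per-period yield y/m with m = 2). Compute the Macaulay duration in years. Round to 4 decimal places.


Coupon per period c = face * coupon_rate / m = 15.500000
Periods per year m = 2; per-period yield y/m = 0.016500
Number of cashflows N = 14
Cashflows (t years, CF_t, discount factor 1/(1+y/m)^(m*t), PV):
  t = 0.5000: CF_t = 15.500000, DF = 0.983768, PV = 15.248401
  t = 1.0000: CF_t = 15.500000, DF = 0.967799, PV = 15.000887
  t = 1.5000: CF_t = 15.500000, DF = 0.952090, PV = 14.757390
  t = 2.0000: CF_t = 15.500000, DF = 0.936635, PV = 14.517845
  t = 2.5000: CF_t = 15.500000, DF = 0.921432, PV = 14.282189
  t = 3.0000: CF_t = 15.500000, DF = 0.906475, PV = 14.050358
  t = 3.5000: CF_t = 15.500000, DF = 0.891761, PV = 13.822291
  t = 4.0000: CF_t = 15.500000, DF = 0.877285, PV = 13.597925
  t = 4.5000: CF_t = 15.500000, DF = 0.863045, PV = 13.377201
  t = 5.0000: CF_t = 15.500000, DF = 0.849036, PV = 13.160060
  t = 5.5000: CF_t = 15.500000, DF = 0.835254, PV = 12.946444
  t = 6.0000: CF_t = 15.500000, DF = 0.821696, PV = 12.736295
  t = 6.5000: CF_t = 15.500000, DF = 0.808359, PV = 12.529557
  t = 7.0000: CF_t = 1015.500000, DF = 0.795237, PV = 807.563285
Price P = sum_t PV_t = 987.590128
Macaulay numerator sum_t t * PV_t:
  t * PV_t at t = 0.5000: 7.624201
  t * PV_t at t = 1.0000: 15.000887
  t * PV_t at t = 1.5000: 22.136085
  t * PV_t at t = 2.0000: 29.035691
  t * PV_t at t = 2.5000: 35.705473
  t * PV_t at t = 3.0000: 42.151075
  t * PV_t at t = 3.5000: 48.378017
  t * PV_t at t = 4.0000: 54.391699
  t * PV_t at t = 4.5000: 60.197404
  t * PV_t at t = 5.0000: 65.800300
  t * PV_t at t = 5.5000: 71.205440
  t * PV_t at t = 6.0000: 76.417769
  t * PV_t at t = 6.5000: 81.442121
  t * PV_t at t = 7.0000: 5652.942997
Macaulay duration D = (sum_t t * PV_t) / P = 6262.429158 / 987.590128 = 6.341122

Answer: Macaulay duration = 6.3411 years


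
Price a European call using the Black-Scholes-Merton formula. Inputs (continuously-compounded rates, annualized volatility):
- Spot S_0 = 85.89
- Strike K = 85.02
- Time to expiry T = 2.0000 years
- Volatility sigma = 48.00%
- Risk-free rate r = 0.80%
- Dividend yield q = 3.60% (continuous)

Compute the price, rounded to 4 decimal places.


d1 = (ln(S/K) + (r - q + 0.5*sigma^2) * T) / (sigma * sqrt(T)) = 0.27191332
d2 = d1 - sigma * sqrt(T) = -0.40690919
exp(-rT) = 0.98412732; exp(-qT) = 0.93053090
C = S_0 * exp(-qT) * N(d1) - K * exp(-rT) * N(d2)
N(d1) = 0.60715567; N(d2) = 0.34203734
C = 85.8900 * 0.93053090 * 0.60715567 - 85.0200 * 0.98412732 * 0.34203734 = 19.9074

Answer: Price = 19.9074


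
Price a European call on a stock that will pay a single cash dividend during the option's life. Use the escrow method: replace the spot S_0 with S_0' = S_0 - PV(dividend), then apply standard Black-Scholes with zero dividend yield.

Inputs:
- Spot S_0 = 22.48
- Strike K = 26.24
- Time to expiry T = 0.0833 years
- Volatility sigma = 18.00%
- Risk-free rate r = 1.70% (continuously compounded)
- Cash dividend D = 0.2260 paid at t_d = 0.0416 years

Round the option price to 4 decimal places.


Answer: Price = 0.0003

Derivation:
PV(D) = D * exp(-r * t_d) = 0.2260 * 0.99929305 = 0.22584023
S_0' = S_0 - PV(D) = 22.4800 - 0.22584023 = 22.25415977
d1 = (ln(S_0'/K) + (r + sigma^2/2)*T) / (sigma*sqrt(T)) = -3.11813149
d2 = d1 - sigma*sqrt(T) = -3.17008262
exp(-rT) = 0.99858490
N(d1) = 0.00091001; N(d2) = 0.00076198
C = S_0' * N(d1) - K * exp(-rT) * N(d2) = 22.25415977 * 0.00091001 - 26.2400 * 0.99858490 * 0.00076198 = 0.0003


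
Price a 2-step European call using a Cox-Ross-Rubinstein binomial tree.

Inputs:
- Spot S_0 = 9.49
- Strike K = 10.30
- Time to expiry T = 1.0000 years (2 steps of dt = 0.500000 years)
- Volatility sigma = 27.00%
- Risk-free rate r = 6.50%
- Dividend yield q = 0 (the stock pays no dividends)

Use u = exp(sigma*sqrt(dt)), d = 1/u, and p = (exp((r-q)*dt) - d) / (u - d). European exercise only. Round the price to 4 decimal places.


dt = T/N = 0.500000
u = exp(sigma*sqrt(dt)) = 1.210361; d = 1/u = 0.826200
p = (exp((r-q)*dt) - d) / (u - d) = 0.538404
Discount per step: exp(-r*dt) = 0.968022
Stock lattice S(k, i) with i counting down-moves:
  k=0: S(0,0) = 9.4900
  k=1: S(1,0) = 11.4863; S(1,1) = 7.8406
  k=2: S(2,0) = 13.9026; S(2,1) = 9.4900; S(2,2) = 6.4779
Terminal payoffs V(N, i) = max(S_T - K, 0):
  V(2,0) = 3.602606; V(2,1) = 0.000000; V(2,2) = 0.000000
Backward induction: V(k, i) = exp(-r*dt) * [p * V(k+1, i) + (1-p) * V(k+1, i+1)].
  V(1,0) = exp(-r*dt) * [p*3.602606 + (1-p)*0.000000] = 1.877633
  V(1,1) = exp(-r*dt) * [p*0.000000 + (1-p)*0.000000] = 0.000000
  V(0,0) = exp(-r*dt) * [p*1.877633 + (1-p)*0.000000] = 0.978599

Answer: Price = V(0,0) = 0.9786


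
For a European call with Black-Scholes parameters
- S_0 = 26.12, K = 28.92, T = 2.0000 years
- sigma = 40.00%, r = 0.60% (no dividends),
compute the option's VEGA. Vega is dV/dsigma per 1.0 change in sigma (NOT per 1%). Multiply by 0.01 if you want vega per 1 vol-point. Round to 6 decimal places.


d1 = 0.1240405074; d2 = -0.4416449176
phi(d1) = 0.3958849830; exp(-qT) = 1.0000000000; exp(-rT) = 0.9880717129
Vega = S * exp(-qT) * phi(d1) * sqrt(T) = 26.1200 * 1.0000000000 * 0.3958849830 * 1.4142135624 = 14.623698

Answer: Vega = 14.623698


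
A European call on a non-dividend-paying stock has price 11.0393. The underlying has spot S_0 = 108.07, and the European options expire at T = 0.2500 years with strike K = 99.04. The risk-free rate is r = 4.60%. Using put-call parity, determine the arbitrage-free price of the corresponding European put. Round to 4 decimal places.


Answer: Put price = 0.8769

Derivation:
Put-call parity: C - P = S_0 * exp(-qT) - K * exp(-rT).
S_0 * exp(-qT) = 108.0700 * 1.00000000 = 108.07000000
K * exp(-rT) = 99.0400 * 0.98856587 = 97.90756399
P = C - S*exp(-qT) + K*exp(-rT)
P = 11.0393 - 108.07000000 + 97.90756399 = 0.8769


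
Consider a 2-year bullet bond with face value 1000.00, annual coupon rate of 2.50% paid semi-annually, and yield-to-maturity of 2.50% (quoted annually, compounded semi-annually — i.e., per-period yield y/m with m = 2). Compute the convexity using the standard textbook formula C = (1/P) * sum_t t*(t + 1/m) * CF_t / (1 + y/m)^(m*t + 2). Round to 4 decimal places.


Answer: Convexity = 4.7580

Derivation:
Coupon per period c = face * coupon_rate / m = 12.500000
Periods per year m = 2; per-period yield y/m = 0.012500
Number of cashflows N = 4
Cashflows (t years, CF_t, discount factor 1/(1+y/m)^(m*t), PV):
  t = 0.5000: CF_t = 12.500000, DF = 0.987654, PV = 12.345679
  t = 1.0000: CF_t = 12.500000, DF = 0.975461, PV = 12.193263
  t = 1.5000: CF_t = 12.500000, DF = 0.963418, PV = 12.042729
  t = 2.0000: CF_t = 1012.500000, DF = 0.951524, PV = 963.418329
Price P = sum_t PV_t = 1000.000000
Convexity numerator sum_t t*(t + 1/m) * CF_t / (1+y/m)^(m*t + 2):
  t = 0.5000: term = 6.021365
  t = 1.0000: term = 17.841080
  t = 1.5000: term = 35.241640
  t = 2.0000: term = 4698.885310
Convexity = (1/P) * sum = 4757.989394 / 1000.000000 = 4.757989


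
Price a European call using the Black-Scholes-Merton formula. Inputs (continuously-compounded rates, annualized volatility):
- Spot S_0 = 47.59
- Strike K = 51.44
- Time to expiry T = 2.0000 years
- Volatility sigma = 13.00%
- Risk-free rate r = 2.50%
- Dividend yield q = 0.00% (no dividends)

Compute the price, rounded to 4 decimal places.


Answer: Price = 2.9043

Derivation:
d1 = (ln(S/K) + (r - q + 0.5*sigma^2) * T) / (sigma * sqrt(T)) = -0.05925242
d2 = d1 - sigma * sqrt(T) = -0.24310018
exp(-rT) = 0.95122942; exp(-qT) = 1.00000000
C = S_0 * exp(-qT) * N(d1) - K * exp(-rT) * N(d2)
N(d1) = 0.47637553; N(d2) = 0.40396389
C = 47.5900 * 1.00000000 * 0.47637553 - 51.4400 * 0.95122942 * 0.40396389 = 2.9043


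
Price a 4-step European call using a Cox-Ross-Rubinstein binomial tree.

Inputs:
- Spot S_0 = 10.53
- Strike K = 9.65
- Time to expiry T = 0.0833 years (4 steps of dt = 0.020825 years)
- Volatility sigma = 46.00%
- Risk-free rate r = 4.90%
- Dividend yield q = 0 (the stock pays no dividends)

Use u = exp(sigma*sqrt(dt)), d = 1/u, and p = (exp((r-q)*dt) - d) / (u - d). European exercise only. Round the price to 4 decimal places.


Answer: Price = V(0,0) = 1.1352

Derivation:
dt = T/N = 0.020825
u = exp(sigma*sqrt(dt)) = 1.068635; d = 1/u = 0.935773
p = (exp((r-q)*dt) - d) / (u - d) = 0.491095
Discount per step: exp(-r*dt) = 0.998980
Stock lattice S(k, i) with i counting down-moves:
  k=0: S(0,0) = 10.5300
  k=1: S(1,0) = 11.2527; S(1,1) = 9.8537
  k=2: S(2,0) = 12.0251; S(2,1) = 10.5300; S(2,2) = 9.2208
  k=3: S(3,0) = 12.8504; S(3,1) = 11.2527; S(3,2) = 9.8537; S(3,3) = 8.6286
  k=4: S(4,0) = 13.7324; S(4,1) = 12.0251; S(4,2) = 10.5300; S(4,3) = 9.2208; S(4,4) = 8.0744
Terminal payoffs V(N, i) = max(S_T - K, 0):
  V(4,0) = 4.082377; V(4,1) = 2.375054; V(4,2) = 0.880000; V(4,3) = 0.000000; V(4,4) = 0.000000
Backward induction: V(k, i) = exp(-r*dt) * [p * V(k+1, i) + (1-p) * V(k+1, i+1)].
  V(3,0) = exp(-r*dt) * [p*4.082377 + (1-p)*2.375054] = 3.210234
  V(3,1) = exp(-r*dt) * [p*2.375054 + (1-p)*0.880000] = 1.612567
  V(3,2) = exp(-r*dt) * [p*0.880000 + (1-p)*0.000000] = 0.431723
  V(3,3) = exp(-r*dt) * [p*0.000000 + (1-p)*0.000000] = 0.000000
  V(2,0) = exp(-r*dt) * [p*3.210234 + (1-p)*1.612567] = 2.394728
  V(2,1) = exp(-r*dt) * [p*1.612567 + (1-p)*0.431723] = 1.010598
  V(2,2) = exp(-r*dt) * [p*0.431723 + (1-p)*0.000000] = 0.211801
  V(1,0) = exp(-r*dt) * [p*2.394728 + (1-p)*1.010598] = 1.688613
  V(1,1) = exp(-r*dt) * [p*1.010598 + (1-p)*0.211801] = 0.603470
  V(0,0) = exp(-r*dt) * [p*1.688613 + (1-p)*0.603470] = 1.135219


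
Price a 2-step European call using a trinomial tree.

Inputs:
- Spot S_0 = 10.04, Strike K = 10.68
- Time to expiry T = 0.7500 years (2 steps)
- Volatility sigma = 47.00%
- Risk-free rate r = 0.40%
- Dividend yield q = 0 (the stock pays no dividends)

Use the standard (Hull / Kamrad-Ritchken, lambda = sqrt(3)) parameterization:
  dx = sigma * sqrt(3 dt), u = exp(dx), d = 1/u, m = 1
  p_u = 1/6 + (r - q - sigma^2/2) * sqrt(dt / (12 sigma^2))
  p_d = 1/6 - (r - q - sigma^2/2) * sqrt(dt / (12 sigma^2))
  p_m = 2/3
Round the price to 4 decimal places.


dt = T/N = 0.375000; dx = sigma*sqrt(3*dt) = 0.498510
u = exp(dx) = 1.646267; d = 1/u = 0.607435
p_u = 0.126629, p_m = 0.666667, p_d = 0.206705
Discount per step: exp(-r*dt) = 0.998501
Stock lattice S(k, j) with j the centered position index:
  k=0: S(0,+0) = 10.0400
  k=1: S(1,-1) = 6.0986; S(1,+0) = 10.0400; S(1,+1) = 16.5285
  k=2: S(2,-2) = 3.7045; S(2,-1) = 6.0986; S(2,+0) = 10.0400; S(2,+1) = 16.5285; S(2,+2) = 27.2104
Terminal payoffs V(N, j) = max(S_T - K, 0):
  V(2,-2) = 0.000000; V(2,-1) = 0.000000; V(2,+0) = 0.000000; V(2,+1) = 5.848520; V(2,+2) = 16.530357
Backward induction: V(k, j) = exp(-r*dt) * [p_u * V(k+1, j+1) + p_m * V(k+1, j) + p_d * V(k+1, j-1)]
  V(1,-1) = exp(-r*dt) * [p_u*0.000000 + p_m*0.000000 + p_d*0.000000] = 0.000000
  V(1,+0) = exp(-r*dt) * [p_u*5.848520 + p_m*0.000000 + p_d*0.000000] = 0.739480
  V(1,+1) = exp(-r*dt) * [p_u*16.530357 + p_m*5.848520 + p_d*0.000000] = 5.983248
  V(0,+0) = exp(-r*dt) * [p_u*5.983248 + p_m*0.739480 + p_d*0.000000] = 1.248763

Answer: Price = V(0,0) = 1.2488


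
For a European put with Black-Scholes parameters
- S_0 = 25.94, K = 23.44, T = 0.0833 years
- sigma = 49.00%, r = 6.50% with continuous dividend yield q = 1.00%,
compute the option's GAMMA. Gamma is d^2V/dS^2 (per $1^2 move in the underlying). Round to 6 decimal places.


Answer: Gamma = 0.077653

Derivation:
d1 = 0.8196988482; d2 = 0.6782763252
phi(d1) = 0.2851067424; exp(-qT) = 0.9991673468; exp(-rT) = 0.9946001320
Gamma = exp(-qT) * phi(d1) / (S * sigma * sqrt(T)) = 0.9991673468 * 0.2851067424 / (25.9400 * 0.4900 * 0.2886173938) = 0.077653


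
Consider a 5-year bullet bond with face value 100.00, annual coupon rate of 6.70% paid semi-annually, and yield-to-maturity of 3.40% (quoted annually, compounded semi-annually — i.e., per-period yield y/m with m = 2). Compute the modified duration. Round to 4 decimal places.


Answer: Modified duration = 4.3105

Derivation:
Coupon per period c = face * coupon_rate / m = 3.350000
Periods per year m = 2; per-period yield y/m = 0.017000
Number of cashflows N = 10
Cashflows (t years, CF_t, discount factor 1/(1+y/m)^(m*t), PV):
  t = 0.5000: CF_t = 3.350000, DF = 0.983284, PV = 3.294002
  t = 1.0000: CF_t = 3.350000, DF = 0.966848, PV = 3.238940
  t = 1.5000: CF_t = 3.350000, DF = 0.950686, PV = 3.184798
  t = 2.0000: CF_t = 3.350000, DF = 0.934795, PV = 3.131562
  t = 2.5000: CF_t = 3.350000, DF = 0.919169, PV = 3.079215
  t = 3.0000: CF_t = 3.350000, DF = 0.903804, PV = 3.027744
  t = 3.5000: CF_t = 3.350000, DF = 0.888696, PV = 2.977132
  t = 4.0000: CF_t = 3.350000, DF = 0.873841, PV = 2.927367
  t = 4.5000: CF_t = 3.350000, DF = 0.859234, PV = 2.878434
  t = 5.0000: CF_t = 103.350000, DF = 0.844871, PV = 87.317431
Price P = sum_t PV_t = 115.056625
First compute Macaulay numerator sum_t t * PV_t:
  t * PV_t at t = 0.5000: 1.647001
  t * PV_t at t = 1.0000: 3.238940
  t * PV_t at t = 1.5000: 4.777198
  t * PV_t at t = 2.0000: 6.263124
  t * PV_t at t = 2.5000: 7.698038
  t * PV_t at t = 3.0000: 9.083231
  t * PV_t at t = 3.5000: 10.419963
  t * PV_t at t = 4.0000: 11.709468
  t * PV_t at t = 4.5000: 12.952952
  t * PV_t at t = 5.0000: 436.587157
Macaulay duration D = 504.377071 / 115.056625 = 4.383729
Modified duration = D / (1 + y/m) = 4.383729 / (1 + 0.017000) = 4.310451


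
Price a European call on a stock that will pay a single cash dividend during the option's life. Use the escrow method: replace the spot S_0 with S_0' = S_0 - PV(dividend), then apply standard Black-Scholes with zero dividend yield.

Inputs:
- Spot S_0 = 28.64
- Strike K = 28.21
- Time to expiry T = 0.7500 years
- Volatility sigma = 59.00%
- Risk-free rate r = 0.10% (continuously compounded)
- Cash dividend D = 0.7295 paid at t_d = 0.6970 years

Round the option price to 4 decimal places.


PV(D) = D * exp(-r * t_d) = 0.7295 * 0.99930324 = 0.72899172
S_0' = S_0 - PV(D) = 28.6400 - 0.72899172 = 27.91100828
d1 = (ln(S_0'/K) + (r + sigma^2/2)*T) / (sigma*sqrt(T)) = 0.23609154
d2 = d1 - sigma*sqrt(T) = -0.27486345
exp(-rT) = 0.99925028
N(d1) = 0.59331918; N(d2) = 0.39171057
C = S_0' * N(d1) - K * exp(-rT) * N(d2) = 27.91100828 * 0.59331918 - 28.2100 * 0.99925028 * 0.39171057 = 5.5183

Answer: Price = 5.5183


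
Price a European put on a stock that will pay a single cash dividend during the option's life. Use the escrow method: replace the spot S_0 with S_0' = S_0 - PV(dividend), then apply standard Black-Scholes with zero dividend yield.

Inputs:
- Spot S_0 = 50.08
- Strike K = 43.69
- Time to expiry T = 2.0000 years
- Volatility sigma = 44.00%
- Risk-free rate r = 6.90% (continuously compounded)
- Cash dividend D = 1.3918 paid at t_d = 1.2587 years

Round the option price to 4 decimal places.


Answer: Price = 6.0417

Derivation:
PV(D) = D * exp(-r * t_d) = 1.3918 * 0.91681433 = 1.27602219
S_0' = S_0 - PV(D) = 50.0800 - 1.27602219 = 48.80397781
d1 = (ln(S_0'/K) + (r + sigma^2/2)*T) / (sigma*sqrt(T)) = 0.71079110
d2 = d1 - sigma*sqrt(T) = 0.08853713
exp(-rT) = 0.87109869
N(-d1) = 0.23860685; N(-d2) = 0.46472489
P = K * exp(-rT) * N(-d2) - S_0' * N(-d1) = 43.6900 * 0.87109869 * 0.46472489 - 48.80397781 * 0.23860685 = 6.0417
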